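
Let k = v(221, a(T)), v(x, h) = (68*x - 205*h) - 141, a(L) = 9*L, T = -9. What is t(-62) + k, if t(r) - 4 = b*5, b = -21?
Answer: 31391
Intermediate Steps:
t(r) = -101 (t(r) = 4 - 21*5 = 4 - 105 = -101)
v(x, h) = -141 - 205*h + 68*x (v(x, h) = (-205*h + 68*x) - 141 = -141 - 205*h + 68*x)
k = 31492 (k = -141 - 1845*(-9) + 68*221 = -141 - 205*(-81) + 15028 = -141 + 16605 + 15028 = 31492)
t(-62) + k = -101 + 31492 = 31391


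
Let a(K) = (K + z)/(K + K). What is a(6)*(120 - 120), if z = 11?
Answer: 0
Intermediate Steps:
a(K) = (11 + K)/(2*K) (a(K) = (K + 11)/(K + K) = (11 + K)/((2*K)) = (11 + K)*(1/(2*K)) = (11 + K)/(2*K))
a(6)*(120 - 120) = ((½)*(11 + 6)/6)*(120 - 120) = ((½)*(⅙)*17)*0 = (17/12)*0 = 0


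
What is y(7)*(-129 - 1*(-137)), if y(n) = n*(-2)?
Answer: -112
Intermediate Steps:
y(n) = -2*n
y(7)*(-129 - 1*(-137)) = (-2*7)*(-129 - 1*(-137)) = -14*(-129 + 137) = -14*8 = -112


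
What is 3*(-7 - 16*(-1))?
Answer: 27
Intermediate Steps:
3*(-7 - 16*(-1)) = 3*(-7 + 16) = 3*9 = 27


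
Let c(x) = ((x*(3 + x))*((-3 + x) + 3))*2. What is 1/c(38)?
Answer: 1/118408 ≈ 8.4454e-6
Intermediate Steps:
c(x) = 2*x**2*(3 + x) (c(x) = ((x*(3 + x))*x)*2 = (x**2*(3 + x))*2 = 2*x**2*(3 + x))
1/c(38) = 1/(2*38**2*(3 + 38)) = 1/(2*1444*41) = 1/118408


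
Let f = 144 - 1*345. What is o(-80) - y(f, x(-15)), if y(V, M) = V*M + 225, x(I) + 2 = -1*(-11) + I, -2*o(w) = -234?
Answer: -1314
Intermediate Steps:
o(w) = 117 (o(w) = -½*(-234) = 117)
f = -201 (f = 144 - 345 = -201)
x(I) = 9 + I (x(I) = -2 + (-1*(-11) + I) = -2 + (11 + I) = 9 + I)
y(V, M) = 225 + M*V (y(V, M) = M*V + 225 = 225 + M*V)
o(-80) - y(f, x(-15)) = 117 - (225 + (9 - 15)*(-201)) = 117 - (225 - 6*(-201)) = 117 - (225 + 1206) = 117 - 1*1431 = 117 - 1431 = -1314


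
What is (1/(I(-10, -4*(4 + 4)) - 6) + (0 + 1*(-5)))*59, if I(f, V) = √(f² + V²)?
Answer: -160303/544 + 59*√281/544 ≈ -292.86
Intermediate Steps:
I(f, V) = √(V² + f²)
(1/(I(-10, -4*(4 + 4)) - 6) + (0 + 1*(-5)))*59 = (1/(√((-4*(4 + 4))² + (-10)²) - 6) + (0 + 1*(-5)))*59 = (1/(√((-4*8)² + 100) - 6) + (0 - 5))*59 = (1/(√((-32)² + 100) - 6) - 5)*59 = (1/(√(1024 + 100) - 6) - 5)*59 = (1/(√1124 - 6) - 5)*59 = (1/(2*√281 - 6) - 5)*59 = (1/(-6 + 2*√281) - 5)*59 = (-5 + 1/(-6 + 2*√281))*59 = -295 + 59/(-6 + 2*√281)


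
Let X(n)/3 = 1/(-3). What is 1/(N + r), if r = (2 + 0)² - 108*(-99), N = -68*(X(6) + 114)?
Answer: 1/3012 ≈ 0.00033201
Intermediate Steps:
X(n) = -1 (X(n) = 3/(-3) = 3*(-⅓) = -1)
N = -7684 (N = -68*(-1 + 114) = -68*113 = -7684)
r = 10696 (r = 2² + 10692 = 4 + 10692 = 10696)
1/(N + r) = 1/(-7684 + 10696) = 1/3012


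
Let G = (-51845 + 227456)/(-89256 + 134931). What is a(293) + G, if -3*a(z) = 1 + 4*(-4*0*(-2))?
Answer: 53462/15225 ≈ 3.5115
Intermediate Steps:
a(z) = -⅓ (a(z) = -(1 + 4*(-4*0*(-2)))/3 = -(1 + 4*(0*(-2)))/3 = -(1 + 4*0)/3 = -(1 + 0)/3 = -⅓*1 = -⅓)
G = 58537/15225 (G = 175611/45675 = 175611*(1/45675) = 58537/15225 ≈ 3.8448)
a(293) + G = -⅓ + 58537/15225 = 53462/15225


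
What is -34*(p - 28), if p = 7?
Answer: 714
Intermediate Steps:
-34*(p - 28) = -34*(7 - 28) = -34*(-21) = 714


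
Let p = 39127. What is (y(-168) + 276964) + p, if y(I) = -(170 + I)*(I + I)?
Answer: 316763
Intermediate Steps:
y(I) = -2*I*(170 + I) (y(I) = -(170 + I)*2*I = -2*I*(170 + I))
(y(-168) + 276964) + p = (-2*(-168)*(170 - 168) + 276964) + 39127 = (-2*(-168)*2 + 276964) + 39127 = (672 + 276964) + 39127 = 277636 + 39127 = 316763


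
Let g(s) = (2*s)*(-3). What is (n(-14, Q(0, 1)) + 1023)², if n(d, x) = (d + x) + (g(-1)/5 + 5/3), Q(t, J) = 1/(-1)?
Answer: 229916569/225 ≈ 1.0219e+6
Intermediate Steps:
g(s) = -6*s
Q(t, J) = -1
n(d, x) = 43/15 + d + x (n(d, x) = (d + x) + (-6*(-1)/5 + 5/3) = (d + x) + (6*(⅕) + 5*(⅓)) = (d + x) + (6/5 + 5/3) = (d + x) + 43/15 = 43/15 + d + x)
(n(-14, Q(0, 1)) + 1023)² = ((43/15 - 14 - 1) + 1023)² = (-182/15 + 1023)² = (15163/15)² = 229916569/225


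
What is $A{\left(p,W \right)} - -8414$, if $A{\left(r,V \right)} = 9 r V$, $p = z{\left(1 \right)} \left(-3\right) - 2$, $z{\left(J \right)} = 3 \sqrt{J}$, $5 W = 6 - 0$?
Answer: $\frac{41476}{5} \approx 8295.2$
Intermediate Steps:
$W = \frac{6}{5}$ ($W = \frac{6 - 0}{5} = \frac{6 + 0}{5} = \frac{1}{5} \cdot 6 = \frac{6}{5} \approx 1.2$)
$p = -11$ ($p = 3 \sqrt{1} \left(-3\right) - 2 = 3 \cdot 1 \left(-3\right) - 2 = 3 \left(-3\right) - 2 = -9 - 2 = -11$)
$A{\left(r,V \right)} = 9 V r$
$A{\left(p,W \right)} - -8414 = 9 \cdot \frac{6}{5} \left(-11\right) - -8414 = - \frac{594}{5} + 8414 = \frac{41476}{5}$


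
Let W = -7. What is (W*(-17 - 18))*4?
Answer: 980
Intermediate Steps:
(W*(-17 - 18))*4 = -7*(-17 - 18)*4 = -7*(-35)*4 = 245*4 = 980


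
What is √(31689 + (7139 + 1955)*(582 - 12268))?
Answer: I*√106240795 ≈ 10307.0*I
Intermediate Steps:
√(31689 + (7139 + 1955)*(582 - 12268)) = √(31689 + 9094*(-11686)) = √(31689 - 106272484) = √(-106240795) = I*√106240795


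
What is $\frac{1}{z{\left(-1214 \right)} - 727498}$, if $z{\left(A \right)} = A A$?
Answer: $\frac{1}{746298} \approx 1.3399 \cdot 10^{-6}$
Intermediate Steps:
$z{\left(A \right)} = A^{2}$
$\frac{1}{z{\left(-1214 \right)} - 727498} = \frac{1}{\left(-1214\right)^{2} - 727498} = \frac{1}{1473796 - 727498} = \frac{1}{746298}$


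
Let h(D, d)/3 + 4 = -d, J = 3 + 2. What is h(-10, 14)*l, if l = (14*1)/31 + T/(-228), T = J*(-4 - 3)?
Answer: -38493/1178 ≈ -32.677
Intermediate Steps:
J = 5
h(D, d) = -12 - 3*d (h(D, d) = -12 + 3*(-d) = -12 - 3*d)
T = -35 (T = 5*(-4 - 3) = 5*(-7) = -35)
l = 4277/7068 (l = (14*1)/31 - 35/(-228) = 14*(1/31) - 35*(-1/228) = 14/31 + 35/228 = 4277/7068 ≈ 0.60512)
h(-10, 14)*l = (-12 - 3*14)*(4277/7068) = (-12 - 42)*(4277/7068) = -54*4277/7068 = -38493/1178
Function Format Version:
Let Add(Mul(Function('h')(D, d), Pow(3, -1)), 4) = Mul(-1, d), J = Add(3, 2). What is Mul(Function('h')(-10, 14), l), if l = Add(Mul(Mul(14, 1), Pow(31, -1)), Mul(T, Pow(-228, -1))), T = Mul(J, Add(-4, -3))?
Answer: Rational(-38493, 1178) ≈ -32.677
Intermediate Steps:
J = 5
Function('h')(D, d) = Add(-12, Mul(-3, d)) (Function('h')(D, d) = Add(-12, Mul(3, Mul(-1, d))) = Add(-12, Mul(-3, d)))
T = -35 (T = Mul(5, Add(-4, -3)) = Mul(5, -7) = -35)
l = Rational(4277, 7068) (l = Add(Mul(Mul(14, 1), Pow(31, -1)), Mul(-35, Pow(-228, -1))) = Add(Mul(14, Rational(1, 31)), Mul(-35, Rational(-1, 228))) = Add(Rational(14, 31), Rational(35, 228)) = Rational(4277, 7068) ≈ 0.60512)
Mul(Function('h')(-10, 14), l) = Mul(Add(-12, Mul(-3, 14)), Rational(4277, 7068)) = Mul(Add(-12, -42), Rational(4277, 7068)) = Mul(-54, Rational(4277, 7068)) = Rational(-38493, 1178)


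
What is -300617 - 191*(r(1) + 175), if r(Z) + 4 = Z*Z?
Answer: -333469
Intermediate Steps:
r(Z) = -4 + Z² (r(Z) = -4 + Z*Z = -4 + Z²)
-300617 - 191*(r(1) + 175) = -300617 - 191*((-4 + 1²) + 175) = -300617 - 191*((-4 + 1) + 175) = -300617 - 191*(-3 + 175) = -300617 - 191*172 = -300617 - 1*32852 = -300617 - 32852 = -333469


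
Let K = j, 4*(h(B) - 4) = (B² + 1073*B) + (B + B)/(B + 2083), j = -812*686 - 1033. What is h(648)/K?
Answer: -152283902/304815103 ≈ -0.49959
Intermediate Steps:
j = -558065 (j = -557032 - 1033 = -558065)
h(B) = 4 + B²/4 + 1073*B/4 + B/(2*(2083 + B)) (h(B) = 4 + ((B² + 1073*B) + (B + B)/(B + 2083))/4 = 4 + ((B² + 1073*B) + (2*B)/(2083 + B))/4 = 4 + ((B² + 1073*B) + 2*B/(2083 + B))/4 = 4 + (B² + 1073*B + 2*B/(2083 + B))/4 = 4 + (B²/4 + 1073*B/4 + B/(2*(2083 + B))) = 4 + B²/4 + 1073*B/4 + B/(2*(2083 + B)))
K = -558065
h(648)/K = ((33328 + 648³ + 3156*648² + 2235077*648)/(4*(2083 + 648)))/(-558065) = ((¼)*(33328 + 272097792 + 3156*419904 + 1448329896)/2731)*(-1/558065) = ((¼)*(1/2731)*(33328 + 272097792 + 1325217024 + 1448329896))*(-1/558065) = ((¼)*(1/2731)*3045678040)*(-1/558065) = (761419510/2731)*(-1/558065) = -152283902/304815103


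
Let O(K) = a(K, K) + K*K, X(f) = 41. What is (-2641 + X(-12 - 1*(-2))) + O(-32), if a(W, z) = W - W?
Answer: -1576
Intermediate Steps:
a(W, z) = 0
O(K) = K**2 (O(K) = 0 + K*K = 0 + K**2 = K**2)
(-2641 + X(-12 - 1*(-2))) + O(-32) = (-2641 + 41) + (-32)**2 = -2600 + 1024 = -1576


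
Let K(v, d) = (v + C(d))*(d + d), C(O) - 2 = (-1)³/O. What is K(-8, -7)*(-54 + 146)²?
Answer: 694048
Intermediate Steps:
C(O) = 2 - 1/O (C(O) = 2 + (-1)³/O = 2 - 1/O)
K(v, d) = 2*d*(2 + v - 1/d) (K(v, d) = (v + (2 - 1/d))*(d + d) = (2 + v - 1/d)*(2*d) = 2*d*(2 + v - 1/d))
K(-8, -7)*(-54 + 146)² = (-2 + 4*(-7) + 2*(-7)*(-8))*(-54 + 146)² = (-2 - 28 + 112)*92² = 82*8464 = 694048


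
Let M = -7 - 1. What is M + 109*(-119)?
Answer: -12979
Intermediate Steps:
M = -8
M + 109*(-119) = -8 + 109*(-119) = -8 - 12971 = -12979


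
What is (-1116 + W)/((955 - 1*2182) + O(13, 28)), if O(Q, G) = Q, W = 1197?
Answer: -81/1214 ≈ -0.066722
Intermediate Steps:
(-1116 + W)/((955 - 1*2182) + O(13, 28)) = (-1116 + 1197)/((955 - 1*2182) + 13) = 81/((955 - 2182) + 13) = 81/(-1227 + 13) = 81/(-1214) = 81*(-1/1214) = -81/1214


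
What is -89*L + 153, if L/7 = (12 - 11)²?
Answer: -470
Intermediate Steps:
L = 7 (L = 7*(12 - 11)² = 7*1² = 7*1 = 7)
-89*L + 153 = -89*7 + 153 = -623 + 153 = -470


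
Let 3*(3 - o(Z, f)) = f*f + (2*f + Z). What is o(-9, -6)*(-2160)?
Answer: 4320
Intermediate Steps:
o(Z, f) = 3 - 2*f/3 - Z/3 - f²/3 (o(Z, f) = 3 - (f*f + (2*f + Z))/3 = 3 - (f² + (Z + 2*f))/3 = 3 - (Z + f² + 2*f)/3 = 3 + (-2*f/3 - Z/3 - f²/3) = 3 - 2*f/3 - Z/3 - f²/3)
o(-9, -6)*(-2160) = (3 - ⅔*(-6) - ⅓*(-9) - ⅓*(-6)²)*(-2160) = (3 + 4 + 3 - ⅓*36)*(-2160) = (3 + 4 + 3 - 12)*(-2160) = -2*(-2160) = 4320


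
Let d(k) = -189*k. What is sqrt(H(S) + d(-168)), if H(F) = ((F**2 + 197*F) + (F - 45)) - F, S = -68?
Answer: sqrt(22935) ≈ 151.44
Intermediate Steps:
H(F) = -45 + F**2 + 197*F (H(F) = ((F**2 + 197*F) + (-45 + F)) - F = (-45 + F**2 + 198*F) - F = -45 + F**2 + 197*F)
sqrt(H(S) + d(-168)) = sqrt((-45 + (-68)**2 + 197*(-68)) - 189*(-168)) = sqrt((-45 + 4624 - 13396) + 31752) = sqrt(-8817 + 31752) = sqrt(22935)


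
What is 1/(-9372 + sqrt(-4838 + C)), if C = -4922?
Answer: -2343/21961036 - I*sqrt(610)/21961036 ≈ -0.00010669 - 1.1246e-6*I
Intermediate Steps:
1/(-9372 + sqrt(-4838 + C)) = 1/(-9372 + sqrt(-4838 - 4922)) = 1/(-9372 + sqrt(-9760)) = 1/(-9372 + 4*I*sqrt(610))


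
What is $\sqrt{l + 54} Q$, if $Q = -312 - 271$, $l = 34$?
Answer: $- 1166 \sqrt{22} \approx -5469.0$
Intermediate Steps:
$Q = -583$ ($Q = -312 - 271 = -583$)
$\sqrt{l + 54} Q = \sqrt{34 + 54} \left(-583\right) = \sqrt{88} \left(-583\right) = 2 \sqrt{22} \left(-583\right) = - 1166 \sqrt{22}$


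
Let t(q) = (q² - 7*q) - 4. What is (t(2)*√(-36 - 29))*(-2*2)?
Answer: 56*I*√65 ≈ 451.49*I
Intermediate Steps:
t(q) = -4 + q² - 7*q
(t(2)*√(-36 - 29))*(-2*2) = ((-4 + 2² - 7*2)*√(-36 - 29))*(-2*2) = ((-4 + 4 - 14)*√(-65))*(-4) = -14*I*√65*(-4) = 56*I*√65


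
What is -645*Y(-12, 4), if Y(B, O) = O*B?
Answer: 30960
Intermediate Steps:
Y(B, O) = B*O
-645*Y(-12, 4) = -(-7740)*4 = -645*(-48) = 30960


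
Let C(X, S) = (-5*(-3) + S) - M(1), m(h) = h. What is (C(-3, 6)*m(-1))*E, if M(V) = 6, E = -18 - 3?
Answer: 315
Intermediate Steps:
E = -21
C(X, S) = 9 + S (C(X, S) = (-5*(-3) + S) - 1*6 = (15 + S) - 6 = 9 + S)
(C(-3, 6)*m(-1))*E = ((9 + 6)*(-1))*(-21) = (15*(-1))*(-21) = -15*(-21) = 315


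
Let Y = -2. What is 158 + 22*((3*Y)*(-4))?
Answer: 686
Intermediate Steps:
158 + 22*((3*Y)*(-4)) = 158 + 22*((3*(-2))*(-4)) = 158 + 22*(-6*(-4)) = 158 + 22*24 = 158 + 528 = 686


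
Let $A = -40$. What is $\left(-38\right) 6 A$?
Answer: $9120$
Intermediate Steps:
$\left(-38\right) 6 A = \left(-38\right) 6 \left(-40\right) = \left(-228\right) \left(-40\right) = 9120$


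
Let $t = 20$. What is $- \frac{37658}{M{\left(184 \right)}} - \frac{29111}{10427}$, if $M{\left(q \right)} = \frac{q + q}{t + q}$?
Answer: $- \frac{10014168239}{479642} \approx -20878.0$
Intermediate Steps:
$M{\left(q \right)} = \frac{2 q}{20 + q}$ ($M{\left(q \right)} = \frac{q + q}{20 + q} = \frac{2 q}{20 + q}$)
$- \frac{37658}{M{\left(184 \right)}} - \frac{29111}{10427} = - \frac{37658}{2 \cdot 184 \frac{1}{20 + 184}} - \frac{29111}{10427} = - \frac{37658}{2 \cdot 184 \cdot \frac{1}{204}} - \frac{29111}{10427} = - \frac{37658}{\frac{92}{51}} - \frac{29111}{10427} = \left(-37658\right) \frac{51}{92} - \frac{29111}{10427} = - \frac{960279}{46} - \frac{29111}{10427} = - \frac{10014168239}{479642}$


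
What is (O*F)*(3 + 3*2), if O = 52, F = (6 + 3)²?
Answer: 37908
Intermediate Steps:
F = 81 (F = 9² = 81)
(O*F)*(3 + 3*2) = (52*81)*(3 + 3*2) = 4212*(3 + 6) = 4212*9 = 37908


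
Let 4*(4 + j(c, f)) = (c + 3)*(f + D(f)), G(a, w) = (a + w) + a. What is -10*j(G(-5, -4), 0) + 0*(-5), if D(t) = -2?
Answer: -15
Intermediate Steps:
G(a, w) = w + 2*a
j(c, f) = -4 + (-2 + f)*(3 + c)/4 (j(c, f) = -4 + ((c + 3)*(f - 2))/4 = -4 + ((3 + c)*(-2 + f))/4 = -4 + ((-2 + f)*(3 + c))/4 = -4 + (-2 + f)*(3 + c)/4)
-10*j(G(-5, -4), 0) + 0*(-5) = -10*(-11/2 - (-4 + 2*(-5))/2 + (¾)*0 + (¼)*(-4 + 2*(-5))*0) + 0*(-5) = -10*(-11/2 - (-4 - 10)/2 + 0 + (¼)*(-4 - 10)*0) + 0 = -10*(-11/2 - ½*(-14) + 0 + (¼)*(-14)*0) + 0 = -10*(-11/2 + 7 + 0 + 0) + 0 = -10*3/2 + 0 = -15 + 0 = -15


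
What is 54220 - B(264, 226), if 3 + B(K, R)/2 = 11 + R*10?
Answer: 49684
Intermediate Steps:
B(K, R) = 16 + 20*R (B(K, R) = -6 + 2*(11 + R*10) = -6 + 2*(11 + 10*R) = -6 + (22 + 20*R) = 16 + 20*R)
54220 - B(264, 226) = 54220 - (16 + 20*226) = 54220 - (16 + 4520) = 54220 - 1*4536 = 54220 - 4536 = 49684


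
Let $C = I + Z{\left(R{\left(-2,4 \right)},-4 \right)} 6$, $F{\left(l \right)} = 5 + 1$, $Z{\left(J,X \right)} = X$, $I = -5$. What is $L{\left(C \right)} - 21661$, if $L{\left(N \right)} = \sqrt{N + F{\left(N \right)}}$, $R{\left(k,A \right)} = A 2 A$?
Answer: $-21661 + i \sqrt{23} \approx -21661.0 + 4.7958 i$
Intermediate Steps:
$R{\left(k,A \right)} = 2 A^{2}$ ($R{\left(k,A \right)} = 2 A A = 2 A^{2}$)
$F{\left(l \right)} = 6$
$C = -29$ ($C = -5 - 24 = -29$)
$L{\left(N \right)} = \sqrt{6 + N}$ ($L{\left(N \right)} = \sqrt{N + 6} = \sqrt{6 + N}$)
$L{\left(C \right)} - 21661 = \sqrt{6 - 29} - 21661 = \sqrt{-23} - 21661 = i \sqrt{23} - 21661 = -21661 + i \sqrt{23}$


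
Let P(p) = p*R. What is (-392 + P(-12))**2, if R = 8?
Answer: 238144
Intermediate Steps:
P(p) = 8*p (P(p) = p*8 = 8*p)
(-392 + P(-12))**2 = (-392 + 8*(-12))**2 = (-392 - 96)**2 = (-488)**2 = 238144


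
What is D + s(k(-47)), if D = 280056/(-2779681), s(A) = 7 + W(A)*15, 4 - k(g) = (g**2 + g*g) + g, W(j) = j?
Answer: -182063826194/2779681 ≈ -65498.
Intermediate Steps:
k(g) = 4 - g - 2*g**2 (k(g) = 4 - ((g**2 + g*g) + g) = 4 - ((g**2 + g**2) + g) = 4 - (2*g**2 + g) = 4 - (g + 2*g**2) = 4 + (-g - 2*g**2) = 4 - g - 2*g**2)
s(A) = 7 + 15*A (s(A) = 7 + A*15 = 7 + 15*A)
D = -280056/2779681 (D = 280056*(-1/2779681) = -280056/2779681 ≈ -0.10075)
D + s(k(-47)) = -280056/2779681 + (7 + 15*(4 - 1*(-47) - 2*(-47)**2)) = -280056/2779681 + (7 + 15*(4 + 47 - 2*2209)) = -280056/2779681 + (7 + 15*(4 + 47 - 4418)) = -280056/2779681 + (7 + 15*(-4367)) = -280056/2779681 + (7 - 65505) = -280056/2779681 - 65498 = -182063826194/2779681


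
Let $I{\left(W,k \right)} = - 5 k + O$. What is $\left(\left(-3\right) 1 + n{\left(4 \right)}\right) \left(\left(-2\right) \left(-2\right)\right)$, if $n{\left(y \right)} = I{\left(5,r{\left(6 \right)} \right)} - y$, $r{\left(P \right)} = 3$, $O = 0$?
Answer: $-88$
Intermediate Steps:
$I{\left(W,k \right)} = - 5 k$ ($I{\left(W,k \right)} = - 5 k + 0 = - 5 k$)
$n{\left(y \right)} = -15 - y$ ($n{\left(y \right)} = \left(-5\right) 3 - y = -15 - y$)
$\left(\left(-3\right) 1 + n{\left(4 \right)}\right) \left(\left(-2\right) \left(-2\right)\right) = \left(\left(-3\right) 1 - 19\right) \left(\left(-2\right) \left(-2\right)\right) = \left(-3 - 19\right) 4 = \left(-22\right) 4 = -88$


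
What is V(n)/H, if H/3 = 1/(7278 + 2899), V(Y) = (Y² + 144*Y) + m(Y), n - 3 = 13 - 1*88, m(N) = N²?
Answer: 0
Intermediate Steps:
n = -72 (n = 3 + (13 - 1*88) = 3 + (13 - 88) = 3 - 75 = -72)
V(Y) = 2*Y² + 144*Y (V(Y) = (Y² + 144*Y) + Y² = 2*Y² + 144*Y)
H = 3/10177 (H = 3/(7278 + 2899) = 3/10177 ≈ 0.00029478)
V(n)/H = (2*(-72)*(72 - 72))/(3/10177) = (2*(-72)*0)*(10177/3) = 0*(10177/3) = 0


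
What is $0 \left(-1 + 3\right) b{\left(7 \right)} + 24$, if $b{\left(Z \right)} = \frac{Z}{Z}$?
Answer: $24$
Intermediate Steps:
$b{\left(Z \right)} = 1$
$0 \left(-1 + 3\right) b{\left(7 \right)} + 24 = 0 \left(-1 + 3\right) 1 + 24 = 0 \cdot 2 \cdot 1 + 24 = 0 \cdot 1 + 24 = 0 + 24 = 24$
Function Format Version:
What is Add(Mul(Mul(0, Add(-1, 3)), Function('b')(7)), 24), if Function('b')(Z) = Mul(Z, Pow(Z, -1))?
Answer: 24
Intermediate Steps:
Function('b')(Z) = 1
Add(Mul(Mul(0, Add(-1, 3)), Function('b')(7)), 24) = Add(Mul(Mul(0, Add(-1, 3)), 1), 24) = Add(Mul(Mul(0, 2), 1), 24) = Add(Mul(0, 1), 24) = Add(0, 24) = 24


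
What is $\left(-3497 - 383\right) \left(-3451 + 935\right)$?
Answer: $9762080$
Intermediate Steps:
$\left(-3497 - 383\right) \left(-3451 + 935\right) = \left(-3880\right) \left(-2516\right) = 9762080$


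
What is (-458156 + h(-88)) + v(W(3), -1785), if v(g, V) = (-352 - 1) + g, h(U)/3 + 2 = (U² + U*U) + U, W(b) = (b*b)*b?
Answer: -412288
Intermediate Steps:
W(b) = b³ (W(b) = b²*b = b³)
h(U) = -6 + 3*U + 6*U² (h(U) = -6 + 3*((U² + U*U) + U) = -6 + 3*((U² + U²) + U) = -6 + 3*(2*U² + U) = -6 + 3*(U + 2*U²) = -6 + (3*U + 6*U²) = -6 + 3*U + 6*U²)
v(g, V) = -353 + g
(-458156 + h(-88)) + v(W(3), -1785) = (-458156 + (-6 + 3*(-88) + 6*(-88)²)) + (-353 + 3³) = (-458156 + (-6 - 264 + 6*7744)) + (-353 + 27) = (-458156 + (-6 - 264 + 46464)) - 326 = (-458156 + 46194) - 326 = -411962 - 326 = -412288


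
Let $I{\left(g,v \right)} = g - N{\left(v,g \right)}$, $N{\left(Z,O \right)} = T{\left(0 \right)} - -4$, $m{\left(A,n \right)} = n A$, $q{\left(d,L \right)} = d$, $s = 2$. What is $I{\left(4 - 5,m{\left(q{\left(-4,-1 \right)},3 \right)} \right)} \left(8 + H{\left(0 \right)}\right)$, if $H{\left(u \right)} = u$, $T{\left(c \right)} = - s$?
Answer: $-24$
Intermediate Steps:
$m{\left(A,n \right)} = A n$
$T{\left(c \right)} = -2$ ($T{\left(c \right)} = \left(-1\right) 2 = -2$)
$N{\left(Z,O \right)} = 2$ ($N{\left(Z,O \right)} = -2 - -4 = -2 + 4 = 2$)
$I{\left(g,v \right)} = -2 + g$ ($I{\left(g,v \right)} = g - 2 = -2 + g$)
$I{\left(4 - 5,m{\left(q{\left(-4,-1 \right)},3 \right)} \right)} \left(8 + H{\left(0 \right)}\right) = \left(-2 + \left(4 - 5\right)\right) \left(8 + 0\right) = \left(-2 - 1\right) 8 = \left(-3\right) 8 = -24$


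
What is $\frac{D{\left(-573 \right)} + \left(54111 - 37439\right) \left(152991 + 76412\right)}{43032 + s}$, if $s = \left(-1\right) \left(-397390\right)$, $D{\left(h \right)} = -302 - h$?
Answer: $\frac{3824607087}{440422} \approx 8684.0$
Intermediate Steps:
$s = 397390$
$\frac{D{\left(-573 \right)} + \left(54111 - 37439\right) \left(152991 + 76412\right)}{43032 + s} = \frac{\left(-302 - -573\right) + \left(54111 - 37439\right) \left(152991 + 76412\right)}{43032 + 397390} = \frac{\left(-302 + 573\right) + 16672 \cdot 229403}{440422} = \left(271 + 3824606816\right) \frac{1}{440422} = 3824607087 \cdot \frac{1}{440422} = \frac{3824607087}{440422}$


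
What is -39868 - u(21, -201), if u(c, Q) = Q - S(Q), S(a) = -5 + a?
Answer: -39873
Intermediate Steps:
u(c, Q) = 5 (u(c, Q) = Q - (-5 + Q) = Q + (5 - Q) = 5)
-39868 - u(21, -201) = -39868 - 1*5 = -39868 - 5 = -39873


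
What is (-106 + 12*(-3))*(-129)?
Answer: 18318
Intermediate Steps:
(-106 + 12*(-3))*(-129) = (-106 - 36)*(-129) = -142*(-129) = 18318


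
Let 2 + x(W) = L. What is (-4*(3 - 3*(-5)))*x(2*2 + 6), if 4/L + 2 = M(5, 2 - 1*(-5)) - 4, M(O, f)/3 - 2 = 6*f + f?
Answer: 6960/49 ≈ 142.04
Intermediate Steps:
M(O, f) = 6 + 21*f (M(O, f) = 6 + 3*(6*f + f) = 6 + 3*(7*f) = 6 + 21*f)
L = 4/147 (L = 4/(-2 + ((6 + 21*(2 - 1*(-5))) - 4)) = 4/(-2 + ((6 + 21*(2 + 5)) - 4)) = 4/(-2 + ((6 + 21*7) - 4)) = 4/(-2 + ((6 + 147) - 4)) = 4/(-2 + (153 - 4)) = 4/(-2 + 149) = 4/147 ≈ 0.027211)
x(W) = -290/147 (x(W) = -2 + 4/147 = -290/147)
(-4*(3 - 3*(-5)))*x(2*2 + 6) = -4*(3 - 3*(-5))*(-290/147) = -4*(3 + 15)*(-290/147) = -4*18*(-290/147) = -72*(-290/147) = 6960/49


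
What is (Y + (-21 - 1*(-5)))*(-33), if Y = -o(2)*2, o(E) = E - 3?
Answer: 462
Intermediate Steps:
o(E) = -3 + E
Y = 2 (Y = -(-3 + 2)*2 = -1*(-1)*2 = 1*2 = 2)
(Y + (-21 - 1*(-5)))*(-33) = (2 + (-21 - 1*(-5)))*(-33) = (2 + (-21 + 5))*(-33) = (2 - 16)*(-33) = -14*(-33) = 462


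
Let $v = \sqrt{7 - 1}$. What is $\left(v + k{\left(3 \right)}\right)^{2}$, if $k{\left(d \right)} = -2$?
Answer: $\left(2 - \sqrt{6}\right)^{2} \approx 0.20204$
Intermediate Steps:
$v = \sqrt{6} \approx 2.4495$
$\left(v + k{\left(3 \right)}\right)^{2} = \left(\sqrt{6} - 2\right)^{2} = \left(-2 + \sqrt{6}\right)^{2}$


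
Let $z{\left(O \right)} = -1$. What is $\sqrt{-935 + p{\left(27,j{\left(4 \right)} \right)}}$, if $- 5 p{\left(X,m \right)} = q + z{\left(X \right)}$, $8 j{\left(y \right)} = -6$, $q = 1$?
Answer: $i \sqrt{935} \approx 30.578 i$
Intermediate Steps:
$j{\left(y \right)} = - \frac{3}{4}$ ($j{\left(y \right)} = \frac{1}{8} \left(-6\right) = - \frac{3}{4}$)
$p{\left(X,m \right)} = 0$ ($p{\left(X,m \right)} = - \frac{1 - 1}{5} = \left(- \frac{1}{5}\right) 0 = 0$)
$\sqrt{-935 + p{\left(27,j{\left(4 \right)} \right)}} = \sqrt{-935 + 0} = \sqrt{-935} = i \sqrt{935}$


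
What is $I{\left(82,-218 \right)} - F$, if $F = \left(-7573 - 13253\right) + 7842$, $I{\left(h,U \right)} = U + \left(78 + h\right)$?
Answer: $12926$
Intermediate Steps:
$I{\left(h,U \right)} = 78 + U + h$
$F = -12984$ ($F = -20826 + 7842 = -12984$)
$I{\left(82,-218 \right)} - F = \left(78 - 218 + 82\right) - -12984 = -58 + 12984 = 12926$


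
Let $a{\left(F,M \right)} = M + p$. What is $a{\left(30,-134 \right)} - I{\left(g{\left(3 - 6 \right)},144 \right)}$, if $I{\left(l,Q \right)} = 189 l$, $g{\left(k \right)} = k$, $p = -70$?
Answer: $363$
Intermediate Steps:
$a{\left(F,M \right)} = -70 + M$ ($a{\left(F,M \right)} = M - 70 = -70 + M$)
$a{\left(30,-134 \right)} - I{\left(g{\left(3 - 6 \right)},144 \right)} = \left(-70 - 134\right) - 189 \left(3 - 6\right) = -204 - 189 \left(-3\right) = -204 - -567 = -204 + 567 = 363$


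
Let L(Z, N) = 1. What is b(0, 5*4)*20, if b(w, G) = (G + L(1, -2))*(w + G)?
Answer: 8400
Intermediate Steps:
b(w, G) = (1 + G)*(G + w) (b(w, G) = (G + 1)*(w + G) = (1 + G)*(G + w))
b(0, 5*4)*20 = (5*4 + 0 + (5*4)**2 + (5*4)*0)*20 = (20 + 0 + 20**2 + 20*0)*20 = (20 + 0 + 400 + 0)*20 = 420*20 = 8400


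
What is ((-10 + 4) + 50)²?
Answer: 1936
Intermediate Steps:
((-10 + 4) + 50)² = (-6 + 50)² = 44² = 1936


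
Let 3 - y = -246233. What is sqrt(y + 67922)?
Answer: sqrt(314158) ≈ 560.50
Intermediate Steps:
y = 246236 (y = 3 - 1*(-246233) = 3 + 246233 = 246236)
sqrt(y + 67922) = sqrt(246236 + 67922) = sqrt(314158)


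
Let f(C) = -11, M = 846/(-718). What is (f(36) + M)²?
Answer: 19114384/128881 ≈ 148.31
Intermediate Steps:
M = -423/359 (M = 846*(-1/718) = -423/359 ≈ -1.1783)
(f(36) + M)² = (-11 - 423/359)² = (-4372/359)² = 19114384/128881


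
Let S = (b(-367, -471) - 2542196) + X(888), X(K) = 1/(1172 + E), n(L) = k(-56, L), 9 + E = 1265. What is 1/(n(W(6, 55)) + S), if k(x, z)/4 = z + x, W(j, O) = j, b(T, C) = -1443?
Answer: -2428/6176441091 ≈ -3.9311e-7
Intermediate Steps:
E = 1256 (E = -9 + 1265 = 1256)
k(x, z) = 4*x + 4*z (k(x, z) = 4*(z + x) = 4*(x + z) = 4*x + 4*z)
n(L) = -224 + 4*L (n(L) = 4*(-56) + 4*L = -224 + 4*L)
X(K) = 1/2428 (X(K) = 1/(1172 + 1256) = 1/2428)
S = -6175955491/2428 (S = (-1443 - 2542196) + 1/2428 = -2543639 + 1/2428 = -6175955491/2428 ≈ -2.5436e+6)
1/(n(W(6, 55)) + S) = 1/((-224 + 4*6) - 6175955491/2428) = 1/((-224 + 24) - 6175955491/2428) = 1/(-200 - 6175955491/2428) = 1/(-6176441091/2428) = -2428/6176441091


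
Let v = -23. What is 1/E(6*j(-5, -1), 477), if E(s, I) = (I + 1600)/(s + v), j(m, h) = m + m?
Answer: -83/2077 ≈ -0.039961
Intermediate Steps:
j(m, h) = 2*m
E(s, I) = (1600 + I)/(-23 + s) (E(s, I) = (I + 1600)/(s - 23) = (1600 + I)/(-23 + s))
1/E(6*j(-5, -1), 477) = 1/((1600 + 477)/(-23 + 6*(2*(-5)))) = 1/(2077/(-23 + 6*(-10))) = 1/(2077/(-23 - 60)) = 1/(2077/(-83)) = 1/(-1/83*2077) = 1/(-2077/83) = -83/2077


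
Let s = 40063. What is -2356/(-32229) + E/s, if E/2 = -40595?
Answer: -2522284082/1291190427 ≈ -1.9535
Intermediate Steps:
E = -81190 (E = 2*(-40595) = -81190)
-2356/(-32229) + E/s = -2356/(-32229) - 81190/40063 = -2356*(-1/32229) - 81190*1/40063 = 2356/32229 - 81190/40063 = -2522284082/1291190427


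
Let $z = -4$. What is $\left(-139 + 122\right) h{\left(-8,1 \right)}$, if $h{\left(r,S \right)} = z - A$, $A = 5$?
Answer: $153$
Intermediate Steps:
$h{\left(r,S \right)} = -9$ ($h{\left(r,S \right)} = -4 - 5 = -9$)
$\left(-139 + 122\right) h{\left(-8,1 \right)} = \left(-139 + 122\right) \left(-9\right) = \left(-17\right) \left(-9\right) = 153$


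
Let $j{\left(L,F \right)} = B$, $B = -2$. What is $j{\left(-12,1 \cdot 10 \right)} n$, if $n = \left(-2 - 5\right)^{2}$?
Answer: $-98$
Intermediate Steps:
$n = 49$ ($n = \left(-7\right)^{2} = 49$)
$j{\left(L,F \right)} = -2$
$j{\left(-12,1 \cdot 10 \right)} n = \left(-2\right) 49 = -98$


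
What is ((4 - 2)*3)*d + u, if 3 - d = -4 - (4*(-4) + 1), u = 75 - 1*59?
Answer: -32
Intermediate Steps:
u = 16 (u = 75 - 59 = 16)
d = -8 (d = 3 - (-4 - (4*(-4) + 1)) = 3 - (-4 - (-16 + 1)) = 3 - (-4 - 1*(-15)) = 3 - (-4 + 15) = 3 - 1*11 = 3 - 11 = -8)
((4 - 2)*3)*d + u = ((4 - 2)*3)*(-8) + 16 = (2*3)*(-8) + 16 = 6*(-8) + 16 = -48 + 16 = -32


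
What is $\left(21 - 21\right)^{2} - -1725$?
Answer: $1725$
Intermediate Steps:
$\left(21 - 21\right)^{2} - -1725 = \left(21 - 21\right)^{2} + 1725 = 0^{2} + 1725 = 0 + 1725 = 1725$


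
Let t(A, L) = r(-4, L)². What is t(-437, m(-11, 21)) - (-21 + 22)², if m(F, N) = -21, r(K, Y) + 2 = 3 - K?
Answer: 24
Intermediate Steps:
r(K, Y) = 1 - K (r(K, Y) = -2 + (3 - K) = 1 - K)
t(A, L) = 25 (t(A, L) = (1 - 1*(-4))² = (1 + 4)² = 5² = 25)
t(-437, m(-11, 21)) - (-21 + 22)² = 25 - (-21 + 22)² = 25 - 1*1² = 25 - 1*1 = 25 - 1 = 24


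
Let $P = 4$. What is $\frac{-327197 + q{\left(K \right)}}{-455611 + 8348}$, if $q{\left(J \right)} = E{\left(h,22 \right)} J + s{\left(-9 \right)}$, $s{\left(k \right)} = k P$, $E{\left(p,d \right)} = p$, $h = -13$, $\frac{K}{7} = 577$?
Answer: $\frac{379740}{447263} \approx 0.84903$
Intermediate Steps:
$K = 4039$ ($K = 7 \cdot 577 = 4039$)
$s{\left(k \right)} = 4 k$ ($s{\left(k \right)} = k 4 = 4 k$)
$q{\left(J \right)} = -36 - 13 J$ ($q{\left(J \right)} = - 13 J + 4 \left(-9\right) = - 13 J - 36 = -36 - 13 J$)
$\frac{-327197 + q{\left(K \right)}}{-455611 + 8348} = \frac{-327197 - 52543}{-455611 + 8348} = \frac{-327197 - 52543}{-447263} = \left(-327197 - 52543\right) \left(- \frac{1}{447263}\right) = \left(-379740\right) \left(- \frac{1}{447263}\right) = \frac{379740}{447263}$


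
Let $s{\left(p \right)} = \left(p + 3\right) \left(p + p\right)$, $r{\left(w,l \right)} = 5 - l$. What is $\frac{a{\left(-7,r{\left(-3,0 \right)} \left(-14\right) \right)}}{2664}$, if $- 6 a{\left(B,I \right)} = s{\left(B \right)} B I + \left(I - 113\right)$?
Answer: $- \frac{27257}{15984} \approx -1.7053$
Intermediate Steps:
$s{\left(p \right)} = 2 p \left(3 + p\right)$ ($s{\left(p \right)} = \left(3 + p\right) 2 p = 2 p \left(3 + p\right)$)
$a{\left(B,I \right)} = \frac{113}{6} - \frac{I}{6} - \frac{I B^{2} \left(3 + B\right)}{3}$ ($a{\left(B,I \right)} = - \frac{2 B \left(3 + B\right) B I + \left(I - 113\right)}{6} = - \frac{2 B^{2} \left(3 + B\right) I + \left(I - 113\right)}{6} = - \frac{2 I B^{2} \left(3 + B\right) + \left(-113 + I\right)}{6} = - \frac{-113 + I + 2 I B^{2} \left(3 + B\right)}{6} = \frac{113}{6} - \frac{I}{6} - \frac{I B^{2} \left(3 + B\right)}{3}$)
$\frac{a{\left(-7,r{\left(-3,0 \right)} \left(-14\right) \right)}}{2664} = \frac{\frac{113}{6} - \frac{\left(5 - 0\right) \left(-14\right)}{6} - \frac{\left(5 - 0\right) \left(-14\right) \left(-7\right)^{2} \left(3 - 7\right)}{3}}{2664} = \left(\frac{113}{6} - \frac{\left(5 + 0\right) \left(-14\right)}{6} - \frac{1}{3} \left(5 + 0\right) \left(-14\right) 49 \left(-4\right)\right) \frac{1}{2664} = \left(\frac{113}{6} - \frac{5 \left(-14\right)}{6} - \frac{1}{3} \cdot 5 \left(-14\right) 49 \left(-4\right)\right) \frac{1}{2664} = \left(\frac{113}{6} - - \frac{35}{3} - \left(- \frac{70}{3}\right) 49 \left(-4\right)\right) \frac{1}{2664} = \left(\frac{113}{6} + \frac{35}{3} - \frac{13720}{3}\right) \frac{1}{2664} = \left(- \frac{27257}{6}\right) \frac{1}{2664} = - \frac{27257}{15984}$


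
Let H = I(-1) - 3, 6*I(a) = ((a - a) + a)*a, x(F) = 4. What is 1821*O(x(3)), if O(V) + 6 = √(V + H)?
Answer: -10926 + 607*√42/2 ≈ -8959.1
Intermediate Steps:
I(a) = a²/6 (I(a) = (((a - a) + a)*a)/6 = ((0 + a)*a)/6 = (a*a)/6 = a²/6)
H = -17/6 (H = (⅙)*(-1)² - 3 = (⅙)*1 - 3 = ⅙ - 3 = -17/6 ≈ -2.8333)
O(V) = -6 + √(-17/6 + V) (O(V) = -6 + √(V - 17/6) = -6 + √(-17/6 + V))
1821*O(x(3)) = 1821*(-6 + √(-102 + 36*4)/6) = 1821*(-6 + √(-102 + 144)/6) = 1821*(-6 + √42/6) = -10926 + 607*√42/2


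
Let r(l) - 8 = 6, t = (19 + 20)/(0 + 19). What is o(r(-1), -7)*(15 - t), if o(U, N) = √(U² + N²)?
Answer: 1722*√5/19 ≈ 202.66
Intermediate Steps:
t = 39/19 ≈ 2.0526
r(l) = 14 (r(l) = 8 + 6 = 14)
o(U, N) = √(N² + U²)
o(r(-1), -7)*(15 - t) = √((-7)² + 14²)*(15 - 1*39/19) = √(49 + 196)*(15 - 39/19) = √245*(246/19) = (7*√5)*(246/19) = 1722*√5/19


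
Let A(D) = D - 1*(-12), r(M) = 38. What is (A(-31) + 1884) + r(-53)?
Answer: 1903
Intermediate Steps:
A(D) = 12 + D (A(D) = D + 12 = 12 + D)
(A(-31) + 1884) + r(-53) = ((12 - 31) + 1884) + 38 = (-19 + 1884) + 38 = 1865 + 38 = 1903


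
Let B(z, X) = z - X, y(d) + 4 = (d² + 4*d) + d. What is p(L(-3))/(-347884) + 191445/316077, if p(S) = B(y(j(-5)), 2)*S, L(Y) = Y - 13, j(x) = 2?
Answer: 5553425853/9163177589 ≈ 0.60606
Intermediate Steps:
L(Y) = -13 + Y
y(d) = -4 + d² + 5*d (y(d) = -4 + ((d² + 4*d) + d) = -4 + (d² + 5*d) = -4 + d² + 5*d)
p(S) = 8*S (p(S) = ((-4 + 2² + 5*2) - 1*2)*S = ((-4 + 4 + 10) - 2)*S = (10 - 2)*S = 8*S)
p(L(-3))/(-347884) + 191445/316077 = (8*(-13 - 3))/(-347884) + 191445/316077 = (8*(-16))*(-1/347884) + 191445*(1/316077) = -128*(-1/347884) + 63815/105359 = 32/86971 + 63815/105359 = 5553425853/9163177589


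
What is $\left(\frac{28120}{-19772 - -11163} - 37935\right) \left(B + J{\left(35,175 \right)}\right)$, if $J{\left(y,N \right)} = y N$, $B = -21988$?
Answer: $\frac{5181022916705}{8609} \approx 6.0182 \cdot 10^{8}$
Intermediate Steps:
$J{\left(y,N \right)} = N y$
$\left(\frac{28120}{-19772 - -11163} - 37935\right) \left(B + J{\left(35,175 \right)}\right) = \left(\frac{28120}{-19772 - -11163} - 37935\right) \left(-21988 + 175 \cdot 35\right) = \left(\frac{28120}{-19772 + 11163} - 37935\right) \left(-21988 + 6125\right) = \left(\frac{28120}{-8609} - 37935\right) \left(-15863\right) = \left(28120 \left(- \frac{1}{8609}\right) - 37935\right) \left(-15863\right) = \left(- \frac{28120}{8609} - 37935\right) \left(-15863\right) = \left(- \frac{326610535}{8609}\right) \left(-15863\right) = \frac{5181022916705}{8609}$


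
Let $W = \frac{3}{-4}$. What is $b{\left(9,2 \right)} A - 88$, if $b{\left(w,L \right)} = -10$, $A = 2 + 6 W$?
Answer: $-63$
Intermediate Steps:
$W = - \frac{3}{4}$ ($W = 3 \left(- \frac{1}{4}\right) = - \frac{3}{4} \approx -0.75$)
$A = - \frac{5}{2}$ ($A = 2 + 6 \left(- \frac{3}{4}\right) = 2 - \frac{9}{2} = - \frac{5}{2} \approx -2.5$)
$b{\left(9,2 \right)} A - 88 = \left(-10\right) \left(- \frac{5}{2}\right) - 88 = 25 - 88 = -63$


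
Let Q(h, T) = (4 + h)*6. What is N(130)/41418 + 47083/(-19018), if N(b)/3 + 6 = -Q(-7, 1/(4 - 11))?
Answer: -108299947/43760418 ≈ -2.4748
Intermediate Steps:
Q(h, T) = 24 + 6*h
N(b) = 36 (N(b) = -18 + 3*(-(24 + 6*(-7))) = -18 + 3*(-(24 - 42)) = -18 + 3*(-1*(-18)) = -18 + 3*18 = -18 + 54 = 36)
N(130)/41418 + 47083/(-19018) = 36/41418 + 47083/(-19018) = 36*(1/41418) + 47083*(-1/19018) = 2/2301 - 47083/19018 = -108299947/43760418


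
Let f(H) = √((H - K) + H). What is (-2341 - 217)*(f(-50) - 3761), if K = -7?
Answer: 9620638 - 2558*I*√93 ≈ 9.6206e+6 - 24668.0*I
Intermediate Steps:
f(H) = √(7 + 2*H) (f(H) = √((H - 1*(-7)) + H) = √((H + 7) + H) = √((7 + H) + H) = √(7 + 2*H))
(-2341 - 217)*(f(-50) - 3761) = (-2341 - 217)*(√(7 + 2*(-50)) - 3761) = -2558*(√(7 - 100) - 3761) = -2558*(√(-93) - 3761) = -2558*(I*√93 - 3761) = -2558*(-3761 + I*√93) = 9620638 - 2558*I*√93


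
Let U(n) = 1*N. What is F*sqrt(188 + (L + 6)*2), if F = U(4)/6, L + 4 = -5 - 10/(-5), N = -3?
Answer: -sqrt(186)/2 ≈ -6.8191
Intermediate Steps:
L = -7 (L = -4 + (-5 - 10/(-5)) = -4 + (-5 - 10*(-1)/5) = -4 + (-5 - 2*(-1)) = -4 + (-5 + 2) = -4 - 3 = -7)
U(n) = -3 (U(n) = 1*(-3) = -3)
F = -1/2 (F = -3/6 = -3*1/6 = -1/2 ≈ -0.50000)
F*sqrt(188 + (L + 6)*2) = -sqrt(188 + (-7 + 6)*2)/2 = -sqrt(188 - 1*2)/2 = -sqrt(188 - 2)/2 = -sqrt(186)/2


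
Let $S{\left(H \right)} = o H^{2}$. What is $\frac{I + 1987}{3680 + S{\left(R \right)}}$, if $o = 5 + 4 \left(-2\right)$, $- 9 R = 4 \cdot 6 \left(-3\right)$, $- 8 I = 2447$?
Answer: $\frac{13449}{27904} \approx 0.48197$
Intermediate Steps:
$I = - \frac{2447}{8}$ ($I = \left(- \frac{1}{8}\right) 2447 = - \frac{2447}{8} \approx -305.88$)
$R = 8$ ($R = - \frac{4 \cdot 6 \left(-3\right)}{9} = - \frac{24 \left(-3\right)}{9} = \left(- \frac{1}{9}\right) \left(-72\right) = 8$)
$o = -3$ ($o = 5 - 8 = -3$)
$S{\left(H \right)} = - 3 H^{2}$
$\frac{I + 1987}{3680 + S{\left(R \right)}} = \frac{- \frac{2447}{8} + 1987}{3680 - 3 \cdot 8^{2}} = \frac{13449}{8 \left(3680 - 192\right)} = \frac{13449}{8 \cdot 3488} = \frac{13449}{8} \cdot \frac{1}{3488} = \frac{13449}{27904}$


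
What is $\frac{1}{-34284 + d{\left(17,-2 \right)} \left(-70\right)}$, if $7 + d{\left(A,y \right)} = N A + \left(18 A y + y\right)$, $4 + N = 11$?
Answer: $\frac{1}{856} \approx 0.0011682$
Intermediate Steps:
$N = 7$ ($N = -4 + 11 = 7$)
$d{\left(A,y \right)} = -7 + y + 7 A + 18 A y$ ($d{\left(A,y \right)} = -7 + \left(7 A + \left(18 A y + y\right)\right) = -7 + \left(7 A + \left(y + 18 A y\right)\right) = -7 + \left(y + 7 A + 18 A y\right) = -7 + y + 7 A + 18 A y$)
$\frac{1}{-34284 + d{\left(17,-2 \right)} \left(-70\right)} = \frac{1}{-34284 + \left(-7 - 2 + 7 \cdot 17 + 18 \cdot 17 \left(-2\right)\right) \left(-70\right)} = \frac{1}{-34284 + \left(-7 - 2 + 119 - 612\right) \left(-70\right)} = \frac{1}{-34284 - -35140} = \frac{1}{-34284 + 35140} = \frac{1}{856}$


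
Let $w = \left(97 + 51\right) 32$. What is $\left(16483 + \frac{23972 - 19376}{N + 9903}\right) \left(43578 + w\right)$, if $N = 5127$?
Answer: $\frac{1994917961834}{2505} \approx 7.9637 \cdot 10^{8}$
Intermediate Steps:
$w = 4736$ ($w = 148 \cdot 32 = 4736$)
$\left(16483 + \frac{23972 - 19376}{N + 9903}\right) \left(43578 + w\right) = \left(16483 + \frac{23972 - 19376}{5127 + 9903}\right) \left(43578 + 4736\right) = \left(16483 + \frac{4596}{15030}\right) 48314 = \left(16483 + 4596 \cdot \frac{1}{15030}\right) 48314 = \left(16483 + \frac{766}{2505}\right) 48314 = \frac{41290681}{2505} \cdot 48314 = \frac{1994917961834}{2505}$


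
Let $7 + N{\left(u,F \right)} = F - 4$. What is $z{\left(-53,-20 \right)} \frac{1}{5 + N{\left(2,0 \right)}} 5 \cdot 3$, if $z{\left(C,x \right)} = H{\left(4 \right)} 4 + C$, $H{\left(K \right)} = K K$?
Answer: $- \frac{55}{2} \approx -27.5$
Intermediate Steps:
$N{\left(u,F \right)} = -11 + F$ ($N{\left(u,F \right)} = -7 + \left(F - 4\right) = -7 + \left(-4 + F\right) = -11 + F$)
$H{\left(K \right)} = K^{2}$
$z{\left(C,x \right)} = 64 + C$ ($z{\left(C,x \right)} = 4^{2} \cdot 4 + C = 16 \cdot 4 + C = 64 + C$)
$z{\left(-53,-20 \right)} \frac{1}{5 + N{\left(2,0 \right)}} 5 \cdot 3 = \left(64 - 53\right) \frac{1}{5 + \left(-11 + 0\right)} 5 \cdot 3 = 11 \frac{1}{5 - 11} \cdot 5 \cdot 3 = 11 \frac{1}{-6} \cdot 5 \cdot 3 = 11 \left(- \frac{1}{6}\right) 5 \cdot 3 = 11 \left(\left(- \frac{5}{6}\right) 3\right) = 11 \left(- \frac{5}{2}\right) = - \frac{55}{2}$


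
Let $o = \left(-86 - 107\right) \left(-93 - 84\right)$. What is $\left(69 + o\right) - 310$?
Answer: $33920$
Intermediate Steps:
$o = 34161$ ($o = \left(-193\right) \left(-177\right) = 34161$)
$\left(69 + o\right) - 310 = \left(69 + 34161\right) - 310 = 34230 - 310 = 33920$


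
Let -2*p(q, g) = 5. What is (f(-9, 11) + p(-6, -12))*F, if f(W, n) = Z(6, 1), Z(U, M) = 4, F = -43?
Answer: -129/2 ≈ -64.500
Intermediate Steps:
p(q, g) = -5/2 (p(q, g) = -½*5 = -5/2)
f(W, n) = 4
(f(-9, 11) + p(-6, -12))*F = (4 - 5/2)*(-43) = (3/2)*(-43) = -129/2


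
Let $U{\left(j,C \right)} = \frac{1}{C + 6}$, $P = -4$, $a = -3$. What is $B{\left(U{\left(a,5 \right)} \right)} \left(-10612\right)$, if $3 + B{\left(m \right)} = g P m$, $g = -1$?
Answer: $\frac{307748}{11} \approx 27977.0$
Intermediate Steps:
$U{\left(j,C \right)} = \frac{1}{6 + C}$
$B{\left(m \right)} = -3 + 4 m$ ($B{\left(m \right)} = -3 + \left(-1\right) \left(-4\right) m = -3 + 4 m$)
$B{\left(U{\left(a,5 \right)} \right)} \left(-10612\right) = \left(-3 + \frac{4}{6 + 5}\right) \left(-10612\right) = \left(-3 + \frac{4}{11}\right) \left(-10612\right) = \left(- \frac{29}{11}\right) \left(-10612\right) = \frac{307748}{11}$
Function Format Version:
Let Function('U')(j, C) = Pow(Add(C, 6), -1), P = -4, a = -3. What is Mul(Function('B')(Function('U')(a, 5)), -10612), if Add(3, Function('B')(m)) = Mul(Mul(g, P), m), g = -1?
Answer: Rational(307748, 11) ≈ 27977.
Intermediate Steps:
Function('U')(j, C) = Pow(Add(6, C), -1)
Function('B')(m) = Add(-3, Mul(4, m)) (Function('B')(m) = Add(-3, Mul(Mul(-1, -4), m)) = Add(-3, Mul(4, m)))
Mul(Function('B')(Function('U')(a, 5)), -10612) = Mul(Add(-3, Mul(4, Pow(Add(6, 5), -1))), -10612) = Mul(Add(-3, Mul(4, Pow(11, -1))), -10612) = Mul(Add(-3, Mul(4, Rational(1, 11))), -10612) = Mul(Add(-3, Rational(4, 11)), -10612) = Mul(Rational(-29, 11), -10612) = Rational(307748, 11)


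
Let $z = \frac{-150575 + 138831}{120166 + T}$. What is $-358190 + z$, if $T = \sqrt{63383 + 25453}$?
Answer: $- \frac{161630804717072}{451243085} + \frac{734 \sqrt{22209}}{451243085} \approx -3.5819 \cdot 10^{5}$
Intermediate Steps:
$T = 2 \sqrt{22209}$ ($T = \sqrt{88836} = 2 \sqrt{22209} \approx 298.05$)
$z = - \frac{11744}{120166 + 2 \sqrt{22209}}$ ($z = \frac{-150575 + 138831}{120166 + 2 \sqrt{22209}} = - \frac{11744}{120166 + 2 \sqrt{22209}} \approx -0.09749$)
$-358190 + z = -358190 - \left(\frac{44100922}{451243085} - \frac{734 \sqrt{22209}}{451243085}\right) = - \frac{161630804717072}{451243085} + \frac{734 \sqrt{22209}}{451243085}$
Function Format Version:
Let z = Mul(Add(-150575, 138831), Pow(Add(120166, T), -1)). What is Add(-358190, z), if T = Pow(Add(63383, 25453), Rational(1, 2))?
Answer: Add(Rational(-161630804717072, 451243085), Mul(Rational(734, 451243085), Pow(22209, Rational(1, 2)))) ≈ -3.5819e+5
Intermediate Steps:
T = Mul(2, Pow(22209, Rational(1, 2))) (T = Pow(88836, Rational(1, 2)) = Mul(2, Pow(22209, Rational(1, 2))) ≈ 298.05)
z = Mul(-11744, Pow(Add(120166, Mul(2, Pow(22209, Rational(1, 2)))), -1)) (z = Mul(Add(-150575, 138831), Pow(Add(120166, Mul(2, Pow(22209, Rational(1, 2)))), -1)) = Mul(-11744, Pow(Add(120166, Mul(2, Pow(22209, Rational(1, 2)))), -1)) ≈ -0.097490)
Add(-358190, z) = Add(-358190, Add(Rational(-44100922, 451243085), Mul(Rational(734, 451243085), Pow(22209, Rational(1, 2))))) = Add(Rational(-161630804717072, 451243085), Mul(Rational(734, 451243085), Pow(22209, Rational(1, 2))))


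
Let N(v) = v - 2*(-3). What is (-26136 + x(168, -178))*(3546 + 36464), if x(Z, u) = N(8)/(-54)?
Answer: -28234216790/27 ≈ -1.0457e+9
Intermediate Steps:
N(v) = 6 + v (N(v) = v + 6 = 6 + v)
x(Z, u) = -7/27 (x(Z, u) = (6 + 8)/(-54) = 14*(-1/54) = -7/27)
(-26136 + x(168, -178))*(3546 + 36464) = (-26136 - 7/27)*(3546 + 36464) = -705679/27*40010 = -28234216790/27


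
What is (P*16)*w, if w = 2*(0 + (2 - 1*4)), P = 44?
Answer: -2816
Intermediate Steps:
w = -4 (w = 2*(0 + (2 - 4)) = 2*(0 - 2) = 2*(-2) = -4)
(P*16)*w = (44*16)*(-4) = 704*(-4) = -2816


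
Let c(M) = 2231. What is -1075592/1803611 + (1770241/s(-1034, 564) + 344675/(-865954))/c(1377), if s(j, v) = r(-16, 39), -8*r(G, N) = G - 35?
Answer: 710087603557571779/5732522269577394 ≈ 123.87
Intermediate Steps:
r(G, N) = 35/8 - G/8 (r(G, N) = -(G - 35)/8 = -(-35 + G)/8 = 35/8 - G/8)
s(j, v) = 51/8 (s(j, v) = 35/8 - ⅛*(-16) = 35/8 + 2 = 51/8)
-1075592/1803611 + (1770241/s(-1034, 564) + 344675/(-865954))/c(1377) = -1075592/1803611 + (1770241/(51/8) + 344675/(-865954))/2231 = -1075592*1/1803611 + (1770241*(8/51) + 344675*(-1/865954))*(1/2231) = -1075592/1803611 + (14161928/51 - 344675/865954)*(1/2231) = -1075592/1803611 + (12263560620887/44163654)*(1/2231) = -1075592/1803611 + 12263560620887/98529112074 = 710087603557571779/5732522269577394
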